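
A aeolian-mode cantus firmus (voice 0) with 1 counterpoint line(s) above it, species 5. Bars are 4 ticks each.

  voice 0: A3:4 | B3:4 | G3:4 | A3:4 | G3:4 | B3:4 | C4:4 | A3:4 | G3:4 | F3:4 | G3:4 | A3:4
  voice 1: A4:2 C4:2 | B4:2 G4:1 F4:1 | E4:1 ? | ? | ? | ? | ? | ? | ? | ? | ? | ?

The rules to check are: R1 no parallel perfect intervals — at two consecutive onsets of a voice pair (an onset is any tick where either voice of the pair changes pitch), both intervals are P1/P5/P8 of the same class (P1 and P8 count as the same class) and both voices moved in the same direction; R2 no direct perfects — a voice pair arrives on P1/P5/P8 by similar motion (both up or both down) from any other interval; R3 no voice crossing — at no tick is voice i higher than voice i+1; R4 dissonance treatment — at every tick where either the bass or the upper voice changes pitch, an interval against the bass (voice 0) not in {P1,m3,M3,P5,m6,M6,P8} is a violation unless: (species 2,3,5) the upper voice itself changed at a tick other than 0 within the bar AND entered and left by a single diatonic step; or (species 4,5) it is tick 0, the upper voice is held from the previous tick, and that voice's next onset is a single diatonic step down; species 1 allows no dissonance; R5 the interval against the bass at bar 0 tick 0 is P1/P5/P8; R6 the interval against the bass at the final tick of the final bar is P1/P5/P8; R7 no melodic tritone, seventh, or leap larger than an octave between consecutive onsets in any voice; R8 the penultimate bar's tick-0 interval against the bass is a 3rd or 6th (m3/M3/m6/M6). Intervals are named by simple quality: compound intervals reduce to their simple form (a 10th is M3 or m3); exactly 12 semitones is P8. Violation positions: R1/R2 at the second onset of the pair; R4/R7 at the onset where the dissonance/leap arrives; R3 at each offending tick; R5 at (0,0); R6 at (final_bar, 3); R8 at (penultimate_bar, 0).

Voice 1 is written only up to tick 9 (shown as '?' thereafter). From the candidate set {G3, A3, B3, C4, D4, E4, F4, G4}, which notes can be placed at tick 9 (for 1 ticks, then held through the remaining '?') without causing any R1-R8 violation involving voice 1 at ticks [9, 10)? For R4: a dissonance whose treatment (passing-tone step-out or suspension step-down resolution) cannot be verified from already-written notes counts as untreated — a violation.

{B3, D4, E4, G3, G4}

G3: legal
A3: violates R4
B3: legal
C4: violates R4
D4: legal
E4: legal
F4: violates R4
G4: legal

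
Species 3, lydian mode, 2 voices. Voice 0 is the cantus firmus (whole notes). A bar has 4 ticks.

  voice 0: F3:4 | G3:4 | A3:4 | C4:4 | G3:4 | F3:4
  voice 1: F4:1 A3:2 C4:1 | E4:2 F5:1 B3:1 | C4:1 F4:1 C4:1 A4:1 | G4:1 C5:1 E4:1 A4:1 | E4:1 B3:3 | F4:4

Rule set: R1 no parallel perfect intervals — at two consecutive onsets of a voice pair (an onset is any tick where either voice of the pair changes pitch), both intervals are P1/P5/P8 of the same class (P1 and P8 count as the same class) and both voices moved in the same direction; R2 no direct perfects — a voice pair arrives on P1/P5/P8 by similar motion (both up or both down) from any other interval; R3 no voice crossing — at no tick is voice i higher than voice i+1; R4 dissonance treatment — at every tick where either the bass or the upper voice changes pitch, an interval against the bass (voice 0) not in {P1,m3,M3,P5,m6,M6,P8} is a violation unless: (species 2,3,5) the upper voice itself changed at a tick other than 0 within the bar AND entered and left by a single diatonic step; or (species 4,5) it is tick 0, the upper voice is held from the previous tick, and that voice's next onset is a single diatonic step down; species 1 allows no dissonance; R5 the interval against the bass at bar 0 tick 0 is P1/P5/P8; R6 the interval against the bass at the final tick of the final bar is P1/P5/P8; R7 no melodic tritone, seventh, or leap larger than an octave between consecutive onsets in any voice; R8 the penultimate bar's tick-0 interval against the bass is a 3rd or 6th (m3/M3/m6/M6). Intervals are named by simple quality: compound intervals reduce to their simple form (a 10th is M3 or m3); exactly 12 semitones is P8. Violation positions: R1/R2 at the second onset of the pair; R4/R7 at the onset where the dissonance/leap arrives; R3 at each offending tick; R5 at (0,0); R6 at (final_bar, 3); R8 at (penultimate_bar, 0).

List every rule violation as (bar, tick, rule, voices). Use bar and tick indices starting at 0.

bar 0: v0=F3 v1=F4 downbeat P8
bar 1: v0=G3 v1=E4 downbeat M6
bar 2: v0=A3 v1=C4 downbeat m3
bar 3: v0=C4 v1=G4 downbeat P5
bar 4: v0=G3 v1=E4 downbeat M6
bar 5: v0=F3 v1=F4 downbeat P8
  -> R4 @ bar 1 tick 2 v(0, 1): G3/F5 m7 untreated
  -> R7 @ bar 1 tick 2 v(1,): E4->F5 leap 13st
  -> R7 @ bar 1 tick 3 v(1,): F5->B3 leap 18st
  -> R7 @ bar 5 tick 0 v(1,): B3->F4 leap 6st

(1, 2, R4, (0, 1))
(1, 2, R7, (1,))
(1, 3, R7, (1,))
(5, 0, R7, (1,))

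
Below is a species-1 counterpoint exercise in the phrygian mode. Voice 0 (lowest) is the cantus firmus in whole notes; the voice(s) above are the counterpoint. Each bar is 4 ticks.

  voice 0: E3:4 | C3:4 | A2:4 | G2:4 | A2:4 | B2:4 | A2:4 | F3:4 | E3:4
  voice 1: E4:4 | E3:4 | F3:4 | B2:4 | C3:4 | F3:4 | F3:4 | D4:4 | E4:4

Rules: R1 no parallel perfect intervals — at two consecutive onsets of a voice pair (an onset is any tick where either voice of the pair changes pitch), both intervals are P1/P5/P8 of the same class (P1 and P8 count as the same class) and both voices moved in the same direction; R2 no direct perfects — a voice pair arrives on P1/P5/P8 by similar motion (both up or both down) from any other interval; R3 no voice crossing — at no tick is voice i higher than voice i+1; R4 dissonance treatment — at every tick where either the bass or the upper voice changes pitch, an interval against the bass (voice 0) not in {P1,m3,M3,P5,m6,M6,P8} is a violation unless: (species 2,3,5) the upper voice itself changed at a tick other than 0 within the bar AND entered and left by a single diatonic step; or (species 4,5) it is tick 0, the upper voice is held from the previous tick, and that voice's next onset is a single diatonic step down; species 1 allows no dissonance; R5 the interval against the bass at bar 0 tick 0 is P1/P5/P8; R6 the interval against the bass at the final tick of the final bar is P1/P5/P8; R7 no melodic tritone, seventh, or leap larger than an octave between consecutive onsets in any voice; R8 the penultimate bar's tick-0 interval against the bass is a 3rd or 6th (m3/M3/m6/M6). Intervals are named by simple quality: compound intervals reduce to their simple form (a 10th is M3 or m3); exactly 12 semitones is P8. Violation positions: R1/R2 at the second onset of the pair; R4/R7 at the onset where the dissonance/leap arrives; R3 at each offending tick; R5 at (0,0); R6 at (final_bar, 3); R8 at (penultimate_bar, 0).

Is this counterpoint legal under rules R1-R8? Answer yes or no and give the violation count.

bar 0: v0=E3 v1=E4 (P8)
bar 1: v0=C3 v1=E3 (M3)
bar 2: v0=A2 v1=F3 (m6)
bar 3: v0=G2 v1=B2 (M3)
bar 4: v0=A2 v1=C3 (m3)
bar 5: v0=B2 v1=F3 (TT)
bar 6: v0=A2 v1=F3 (m6)
bar 7: v0=F3 v1=D4 (M6)
bar 8: v0=E3 v1=E4 (P8)
  R7 @ bar3.0: F3->B2 leap 6st
  R4 @ bar5.0: B2/F3 TT untreated

No (2 violations)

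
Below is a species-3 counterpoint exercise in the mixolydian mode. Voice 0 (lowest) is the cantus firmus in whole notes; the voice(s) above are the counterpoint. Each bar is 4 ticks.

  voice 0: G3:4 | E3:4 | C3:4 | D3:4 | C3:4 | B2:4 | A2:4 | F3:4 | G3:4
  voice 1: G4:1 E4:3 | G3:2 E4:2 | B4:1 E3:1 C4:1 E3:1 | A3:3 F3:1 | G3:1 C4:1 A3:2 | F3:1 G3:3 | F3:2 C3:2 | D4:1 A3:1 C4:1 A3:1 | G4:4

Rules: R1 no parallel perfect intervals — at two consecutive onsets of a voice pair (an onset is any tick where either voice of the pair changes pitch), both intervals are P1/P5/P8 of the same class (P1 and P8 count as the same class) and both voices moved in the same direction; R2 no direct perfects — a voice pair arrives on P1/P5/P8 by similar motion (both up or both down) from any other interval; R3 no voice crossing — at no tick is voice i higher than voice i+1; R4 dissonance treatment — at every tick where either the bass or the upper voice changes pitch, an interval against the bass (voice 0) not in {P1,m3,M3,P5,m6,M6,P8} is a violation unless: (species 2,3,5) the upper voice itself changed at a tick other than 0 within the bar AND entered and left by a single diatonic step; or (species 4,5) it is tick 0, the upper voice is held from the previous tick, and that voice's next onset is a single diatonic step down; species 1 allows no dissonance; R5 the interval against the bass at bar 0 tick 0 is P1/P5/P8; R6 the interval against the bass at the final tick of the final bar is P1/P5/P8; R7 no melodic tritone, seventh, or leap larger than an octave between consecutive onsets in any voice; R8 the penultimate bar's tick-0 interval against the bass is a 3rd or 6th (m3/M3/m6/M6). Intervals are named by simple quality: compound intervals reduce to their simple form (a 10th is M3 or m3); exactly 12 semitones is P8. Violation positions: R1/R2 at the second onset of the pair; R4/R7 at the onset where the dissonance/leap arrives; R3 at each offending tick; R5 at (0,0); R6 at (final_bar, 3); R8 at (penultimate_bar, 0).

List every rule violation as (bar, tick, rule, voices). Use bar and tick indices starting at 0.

bar 0: v0=G3 v1=G4 downbeat P8
bar 1: v0=E3 v1=G3 downbeat m3
bar 2: v0=C3 v1=B4 downbeat M7
bar 3: v0=D3 v1=A3 downbeat P5
bar 4: v0=C3 v1=G3 downbeat P5
bar 5: v0=B2 v1=F3 downbeat TT
bar 6: v0=A2 v1=F3 downbeat m6
bar 7: v0=F3 v1=D4 downbeat M6
bar 8: v0=G3 v1=G4 downbeat P8
  -> R4 @ bar 2 tick 0 v(0, 1): C3/B4 M7 untreated
  -> R7 @ bar 2 tick 1 v(1,): B4->E3 leap 19st
  -> R2 @ bar 3 tick 0 v(0, 1): C3/E3 M3 -> D3/A3 P5 similar
  -> R4 @ bar 5 tick 0 v(0, 1): B2/F3 TT untreated
  -> R7 @ bar 7 tick 0 v(1,): C3->D4 leap 14st
  -> R2 @ bar 8 tick 0 v(0, 1): F3/A3 M3 -> G3/G4 P8 similar
  -> R7 @ bar 8 tick 0 v(1,): A3->G4 leap 10st

(2, 0, R4, (0, 1))
(2, 1, R7, (1,))
(3, 0, R2, (0, 1))
(5, 0, R4, (0, 1))
(7, 0, R7, (1,))
(8, 0, R2, (0, 1))
(8, 0, R7, (1,))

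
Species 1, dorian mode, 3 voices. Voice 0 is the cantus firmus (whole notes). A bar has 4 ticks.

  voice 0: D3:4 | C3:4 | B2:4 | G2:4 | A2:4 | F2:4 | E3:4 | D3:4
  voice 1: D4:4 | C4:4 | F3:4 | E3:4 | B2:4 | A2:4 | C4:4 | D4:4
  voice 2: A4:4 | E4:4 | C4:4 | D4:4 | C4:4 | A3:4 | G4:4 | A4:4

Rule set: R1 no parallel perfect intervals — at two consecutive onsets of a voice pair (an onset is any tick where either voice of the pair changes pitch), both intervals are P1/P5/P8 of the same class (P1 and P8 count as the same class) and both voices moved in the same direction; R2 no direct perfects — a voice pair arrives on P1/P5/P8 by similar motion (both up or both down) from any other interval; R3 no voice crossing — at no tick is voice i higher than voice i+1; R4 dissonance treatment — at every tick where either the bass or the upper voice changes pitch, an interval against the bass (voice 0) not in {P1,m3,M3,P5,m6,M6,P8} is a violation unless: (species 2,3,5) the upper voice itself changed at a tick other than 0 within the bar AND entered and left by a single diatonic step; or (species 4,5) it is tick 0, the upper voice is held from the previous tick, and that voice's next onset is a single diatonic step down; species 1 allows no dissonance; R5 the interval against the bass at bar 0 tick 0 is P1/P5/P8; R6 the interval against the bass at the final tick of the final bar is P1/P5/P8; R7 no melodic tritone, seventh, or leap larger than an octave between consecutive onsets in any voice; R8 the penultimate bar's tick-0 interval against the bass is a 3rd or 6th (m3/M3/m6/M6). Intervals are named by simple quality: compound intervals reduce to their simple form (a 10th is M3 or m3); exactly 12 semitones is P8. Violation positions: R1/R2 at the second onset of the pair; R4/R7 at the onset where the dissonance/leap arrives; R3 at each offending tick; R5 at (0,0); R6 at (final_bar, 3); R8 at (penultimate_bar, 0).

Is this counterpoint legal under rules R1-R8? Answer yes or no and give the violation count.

bar 0: v0=D3 v1=D4 v2=A4 (P5)
bar 1: v0=C3 v1=C4 v2=E4 (M3)
bar 2: v0=B2 v1=F3 v2=C4 (m2)
bar 3: v0=G2 v1=E3 v2=D4 (P5)
bar 4: v0=A2 v1=B2 v2=C4 (m3)
bar 5: v0=F2 v1=A2 v2=A3 (M3)
bar 6: v0=E3 v1=C4 v2=G4 (m3)
bar 7: v0=D3 v1=D4 v2=A4 (P5)
  R1 @ bar1.0: D3/D4 P8 -> C3/C4 P8 similar
  R2 @ bar2.0: C4/E4 M3 -> F3/C4 P5 similar
  R4 @ bar2.0: B2/F3 TT untreated
  R4 @ bar2.0: B2/C4 m2 untreated
  R4 @ bar4.0: A2/B2 M2 untreated
  R2 @ bar5.0: B2/C4 m2 -> A2/A3 P8 similar
  R2 @ bar6.0: A2/A3 P8 -> C4/G4 P5 similar
  R7 @ bar6.0: F2->E3 leap 11st
  R7 @ bar6.0: A2->C4 leap 15st
  R7 @ bar6.0: A3->G4 leap 10st
  R1 @ bar7.0: C4/G4 P5 -> D4/A4 P5 similar

No (11 violations)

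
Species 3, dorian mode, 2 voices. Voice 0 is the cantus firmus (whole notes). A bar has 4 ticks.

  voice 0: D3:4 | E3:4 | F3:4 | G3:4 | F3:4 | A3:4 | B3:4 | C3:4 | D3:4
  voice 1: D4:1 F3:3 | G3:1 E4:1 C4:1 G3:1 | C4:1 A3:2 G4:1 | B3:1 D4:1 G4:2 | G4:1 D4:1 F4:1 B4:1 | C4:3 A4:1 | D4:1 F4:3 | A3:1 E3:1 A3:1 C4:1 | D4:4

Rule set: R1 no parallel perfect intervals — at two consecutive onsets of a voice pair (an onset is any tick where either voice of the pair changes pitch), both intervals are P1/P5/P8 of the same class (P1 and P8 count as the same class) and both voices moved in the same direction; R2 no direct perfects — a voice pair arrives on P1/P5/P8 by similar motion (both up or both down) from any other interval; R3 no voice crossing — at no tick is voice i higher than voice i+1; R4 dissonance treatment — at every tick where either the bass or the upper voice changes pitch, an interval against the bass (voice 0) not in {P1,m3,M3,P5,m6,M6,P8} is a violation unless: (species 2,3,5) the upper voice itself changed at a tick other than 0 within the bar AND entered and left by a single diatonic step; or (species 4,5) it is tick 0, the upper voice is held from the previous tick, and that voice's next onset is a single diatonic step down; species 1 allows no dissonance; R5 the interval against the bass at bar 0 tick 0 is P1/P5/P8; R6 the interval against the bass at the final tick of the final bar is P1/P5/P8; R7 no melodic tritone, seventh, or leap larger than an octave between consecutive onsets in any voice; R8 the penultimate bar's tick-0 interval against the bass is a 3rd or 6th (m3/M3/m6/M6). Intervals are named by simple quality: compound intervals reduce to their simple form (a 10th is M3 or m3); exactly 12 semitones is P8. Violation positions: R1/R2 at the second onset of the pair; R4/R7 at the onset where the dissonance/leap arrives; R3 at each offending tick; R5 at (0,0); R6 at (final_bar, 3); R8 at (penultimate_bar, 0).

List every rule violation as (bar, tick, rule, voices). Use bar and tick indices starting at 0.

bar 0: v0=D3 v1=D4 downbeat P8
bar 1: v0=E3 v1=G3 downbeat m3
bar 2: v0=F3 v1=C4 downbeat P5
bar 3: v0=G3 v1=B3 downbeat M3
bar 4: v0=F3 v1=G4 downbeat M2
bar 5: v0=A3 v1=C4 downbeat m3
bar 6: v0=B3 v1=D4 downbeat m3
bar 7: v0=C3 v1=A3 downbeat M6
bar 8: v0=D3 v1=D4 downbeat P8
  -> R2 @ bar 2 tick 0 v(0, 1): E3/G3 m3 -> F3/C4 P5 similar
  -> R4 @ bar 2 tick 3 v(0, 1): F3/G4 M2 untreated
  -> R7 @ bar 2 tick 3 v(1,): A3->G4 leap 10st
  -> R4 @ bar 4 tick 0 v(0, 1): F3/G4 M2 untreated
  -> R4 @ bar 4 tick 3 v(0, 1): F3/B4 TT untreated
  -> R7 @ bar 4 tick 3 v(1,): F4->B4 leap 6st
  -> R7 @ bar 5 tick 0 v(1,): B4->C4 leap 11st
  -> R4 @ bar 6 tick 1 v(0, 1): B3/F4 TT untreated
  -> R7 @ bar 7 tick 0 v(0,): B3->C3 leap 11st
  -> R1 @ bar 8 tick 0 v(0, 1): C3/C4 P8 -> D3/D4 P8 similar

(2, 0, R2, (0, 1))
(2, 3, R4, (0, 1))
(2, 3, R7, (1,))
(4, 0, R4, (0, 1))
(4, 3, R4, (0, 1))
(4, 3, R7, (1,))
(5, 0, R7, (1,))
(6, 1, R4, (0, 1))
(7, 0, R7, (0,))
(8, 0, R1, (0, 1))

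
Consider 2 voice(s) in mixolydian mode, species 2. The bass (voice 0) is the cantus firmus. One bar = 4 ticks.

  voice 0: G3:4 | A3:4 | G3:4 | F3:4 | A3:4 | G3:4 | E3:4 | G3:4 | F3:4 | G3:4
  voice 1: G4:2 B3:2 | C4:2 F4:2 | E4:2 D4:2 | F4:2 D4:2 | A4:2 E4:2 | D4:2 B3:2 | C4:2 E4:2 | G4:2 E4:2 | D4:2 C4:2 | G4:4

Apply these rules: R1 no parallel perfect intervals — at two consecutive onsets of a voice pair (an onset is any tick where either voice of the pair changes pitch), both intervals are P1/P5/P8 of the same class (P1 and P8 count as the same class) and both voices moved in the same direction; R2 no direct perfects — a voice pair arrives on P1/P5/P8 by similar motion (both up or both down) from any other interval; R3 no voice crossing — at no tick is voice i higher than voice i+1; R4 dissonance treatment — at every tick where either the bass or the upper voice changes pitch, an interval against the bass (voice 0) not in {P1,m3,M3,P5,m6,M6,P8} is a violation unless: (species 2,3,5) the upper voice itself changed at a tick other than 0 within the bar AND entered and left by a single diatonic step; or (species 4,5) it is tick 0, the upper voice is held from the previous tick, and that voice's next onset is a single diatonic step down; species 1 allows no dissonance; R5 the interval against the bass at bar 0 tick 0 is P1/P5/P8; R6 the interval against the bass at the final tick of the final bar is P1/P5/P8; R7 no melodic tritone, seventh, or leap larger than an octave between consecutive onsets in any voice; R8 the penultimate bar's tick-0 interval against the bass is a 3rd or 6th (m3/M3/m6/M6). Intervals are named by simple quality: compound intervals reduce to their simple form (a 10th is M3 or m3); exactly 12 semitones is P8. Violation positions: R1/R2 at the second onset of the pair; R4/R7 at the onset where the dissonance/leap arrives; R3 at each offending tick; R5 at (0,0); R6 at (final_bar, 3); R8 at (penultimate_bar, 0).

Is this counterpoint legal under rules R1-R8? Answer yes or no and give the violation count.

No (4 violations)

bar 0: v0=G3 v1=G4 (P8)
bar 1: v0=A3 v1=C4 (m3)
bar 2: v0=G3 v1=E4 (M6)
bar 3: v0=F3 v1=F4 (P8)
bar 4: v0=A3 v1=A4 (P8)
bar 5: v0=G3 v1=D4 (P5)
bar 6: v0=E3 v1=C4 (m6)
bar 7: v0=G3 v1=G4 (P8)
bar 8: v0=F3 v1=D4 (M6)
bar 9: v0=G3 v1=G4 (P8)
  R2 @ bar4.0: F3/D4 M6 -> A3/A4 P8 similar
  R1 @ bar5.0: A3/E4 P5 -> G3/D4 P5 similar
  R1 @ bar7.0: E3/E4 P8 -> G3/G4 P8 similar
  R2 @ bar9.0: F3/C4 P5 -> G3/G4 P8 similar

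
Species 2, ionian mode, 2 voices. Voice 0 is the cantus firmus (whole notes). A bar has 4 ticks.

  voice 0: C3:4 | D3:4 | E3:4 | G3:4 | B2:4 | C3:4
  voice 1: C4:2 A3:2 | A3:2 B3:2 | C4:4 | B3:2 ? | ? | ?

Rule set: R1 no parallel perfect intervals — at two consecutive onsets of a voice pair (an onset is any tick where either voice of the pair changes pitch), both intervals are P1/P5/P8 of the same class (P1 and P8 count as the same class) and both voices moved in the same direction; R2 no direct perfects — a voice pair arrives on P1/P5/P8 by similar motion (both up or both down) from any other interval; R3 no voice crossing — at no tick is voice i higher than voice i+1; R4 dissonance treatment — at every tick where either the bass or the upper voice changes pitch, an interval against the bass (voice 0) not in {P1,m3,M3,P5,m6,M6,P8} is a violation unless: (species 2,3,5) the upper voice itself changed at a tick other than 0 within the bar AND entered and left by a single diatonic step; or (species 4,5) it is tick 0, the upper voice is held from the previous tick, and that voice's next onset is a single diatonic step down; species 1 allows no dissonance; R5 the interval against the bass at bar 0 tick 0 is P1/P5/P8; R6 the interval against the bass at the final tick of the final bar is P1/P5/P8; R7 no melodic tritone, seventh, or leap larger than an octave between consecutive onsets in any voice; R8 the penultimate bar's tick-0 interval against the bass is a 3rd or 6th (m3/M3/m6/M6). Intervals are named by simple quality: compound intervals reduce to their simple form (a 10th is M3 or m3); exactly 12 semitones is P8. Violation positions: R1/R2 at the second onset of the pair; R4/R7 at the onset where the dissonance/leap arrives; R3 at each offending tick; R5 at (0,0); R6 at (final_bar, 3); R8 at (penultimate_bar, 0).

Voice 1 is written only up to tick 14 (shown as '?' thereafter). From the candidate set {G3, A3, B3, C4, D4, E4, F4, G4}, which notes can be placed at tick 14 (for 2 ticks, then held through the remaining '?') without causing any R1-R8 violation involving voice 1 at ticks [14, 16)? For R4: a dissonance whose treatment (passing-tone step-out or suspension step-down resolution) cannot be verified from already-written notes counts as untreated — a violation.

{B3, D4, E4, G3, G4}

G3: legal
A3: violates R4
B3: legal
C4: violates R4
D4: legal
E4: legal
F4: violates R4,R7
G4: legal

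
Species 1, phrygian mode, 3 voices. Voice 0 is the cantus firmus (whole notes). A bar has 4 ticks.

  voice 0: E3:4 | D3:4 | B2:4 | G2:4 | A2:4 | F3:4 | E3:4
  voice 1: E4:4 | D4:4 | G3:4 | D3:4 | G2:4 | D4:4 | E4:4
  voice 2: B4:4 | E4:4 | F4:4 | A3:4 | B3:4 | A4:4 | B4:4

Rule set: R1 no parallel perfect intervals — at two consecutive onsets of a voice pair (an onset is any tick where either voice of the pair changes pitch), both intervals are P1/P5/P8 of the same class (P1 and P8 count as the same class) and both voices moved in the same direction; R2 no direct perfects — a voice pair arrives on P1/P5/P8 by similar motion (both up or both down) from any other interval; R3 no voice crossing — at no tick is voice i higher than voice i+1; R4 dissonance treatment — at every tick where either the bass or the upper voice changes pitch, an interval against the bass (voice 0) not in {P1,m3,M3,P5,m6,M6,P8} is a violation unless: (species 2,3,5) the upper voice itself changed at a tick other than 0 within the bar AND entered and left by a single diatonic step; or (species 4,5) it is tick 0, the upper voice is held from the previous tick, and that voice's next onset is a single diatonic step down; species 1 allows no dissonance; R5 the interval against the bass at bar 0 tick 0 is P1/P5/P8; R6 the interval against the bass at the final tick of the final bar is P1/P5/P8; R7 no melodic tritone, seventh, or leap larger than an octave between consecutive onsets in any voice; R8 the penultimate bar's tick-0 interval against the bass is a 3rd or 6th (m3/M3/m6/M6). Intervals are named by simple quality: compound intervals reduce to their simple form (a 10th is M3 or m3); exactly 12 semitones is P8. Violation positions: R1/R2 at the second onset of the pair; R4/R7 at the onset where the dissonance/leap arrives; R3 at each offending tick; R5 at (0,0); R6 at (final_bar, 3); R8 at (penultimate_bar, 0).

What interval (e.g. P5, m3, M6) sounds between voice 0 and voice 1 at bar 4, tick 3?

M2

voice 0=A2 voice 1=G2 -> M2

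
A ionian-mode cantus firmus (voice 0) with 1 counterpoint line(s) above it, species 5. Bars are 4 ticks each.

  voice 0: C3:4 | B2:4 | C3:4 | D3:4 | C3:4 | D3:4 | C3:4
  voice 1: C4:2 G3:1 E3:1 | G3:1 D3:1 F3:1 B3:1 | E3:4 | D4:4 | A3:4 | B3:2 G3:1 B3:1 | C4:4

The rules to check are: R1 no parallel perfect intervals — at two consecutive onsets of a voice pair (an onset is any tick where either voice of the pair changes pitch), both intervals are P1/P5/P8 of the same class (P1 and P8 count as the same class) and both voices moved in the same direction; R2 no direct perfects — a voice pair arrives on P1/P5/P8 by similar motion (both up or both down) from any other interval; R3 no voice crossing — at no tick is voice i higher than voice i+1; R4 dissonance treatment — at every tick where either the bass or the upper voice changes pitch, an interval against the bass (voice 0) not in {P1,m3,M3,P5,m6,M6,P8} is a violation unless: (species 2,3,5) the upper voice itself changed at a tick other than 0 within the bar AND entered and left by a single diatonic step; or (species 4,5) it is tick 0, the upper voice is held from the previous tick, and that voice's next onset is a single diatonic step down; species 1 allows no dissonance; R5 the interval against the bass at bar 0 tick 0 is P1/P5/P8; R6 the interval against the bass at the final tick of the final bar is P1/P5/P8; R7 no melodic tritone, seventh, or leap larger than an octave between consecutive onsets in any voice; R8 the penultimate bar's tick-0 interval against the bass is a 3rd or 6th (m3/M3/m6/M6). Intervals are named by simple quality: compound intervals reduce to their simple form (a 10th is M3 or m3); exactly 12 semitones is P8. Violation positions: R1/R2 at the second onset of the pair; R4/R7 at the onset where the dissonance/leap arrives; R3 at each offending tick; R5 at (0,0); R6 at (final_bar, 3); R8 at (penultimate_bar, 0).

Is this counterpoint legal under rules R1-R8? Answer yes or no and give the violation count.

bar 0: v0=C3 v1=C4 (P8)
bar 1: v0=B2 v1=G3 (m6)
bar 2: v0=C3 v1=E3 (M3)
bar 3: v0=D3 v1=D4 (P8)
bar 4: v0=C3 v1=A3 (M6)
bar 5: v0=D3 v1=B3 (M6)
bar 6: v0=C3 v1=C4 (P8)
  R4 @ bar1.2: B2/F3 TT untreated
  R7 @ bar1.3: F3->B3 leap 6st
  R2 @ bar3.0: C3/E3 M3 -> D3/D4 P8 similar
  R7 @ bar3.0: E3->D4 leap 10st
  R4 @ bar5.2: D3/G3 P4 untreated

No (5 violations)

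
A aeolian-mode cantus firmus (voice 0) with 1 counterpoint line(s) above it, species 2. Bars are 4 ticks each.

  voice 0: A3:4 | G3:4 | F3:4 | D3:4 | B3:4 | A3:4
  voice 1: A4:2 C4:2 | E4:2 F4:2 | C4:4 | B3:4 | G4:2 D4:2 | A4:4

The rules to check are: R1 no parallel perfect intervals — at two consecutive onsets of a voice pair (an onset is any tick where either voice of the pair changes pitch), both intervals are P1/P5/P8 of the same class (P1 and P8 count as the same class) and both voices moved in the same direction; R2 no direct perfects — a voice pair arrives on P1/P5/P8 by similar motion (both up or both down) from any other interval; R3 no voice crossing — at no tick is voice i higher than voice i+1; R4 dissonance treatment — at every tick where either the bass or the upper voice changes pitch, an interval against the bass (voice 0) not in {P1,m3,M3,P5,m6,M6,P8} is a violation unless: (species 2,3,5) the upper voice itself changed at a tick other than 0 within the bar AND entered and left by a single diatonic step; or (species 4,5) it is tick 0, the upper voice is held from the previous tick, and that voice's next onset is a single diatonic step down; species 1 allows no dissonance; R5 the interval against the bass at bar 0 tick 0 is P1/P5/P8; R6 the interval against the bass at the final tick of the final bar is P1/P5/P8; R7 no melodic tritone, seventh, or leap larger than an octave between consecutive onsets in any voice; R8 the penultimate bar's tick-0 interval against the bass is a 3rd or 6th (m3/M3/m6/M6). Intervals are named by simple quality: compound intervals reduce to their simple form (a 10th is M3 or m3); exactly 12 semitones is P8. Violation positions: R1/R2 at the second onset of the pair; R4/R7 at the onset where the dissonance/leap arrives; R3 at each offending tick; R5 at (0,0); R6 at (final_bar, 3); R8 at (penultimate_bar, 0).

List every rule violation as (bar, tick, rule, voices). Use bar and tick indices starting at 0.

(1, 2, R4, (0, 1))
(2, 0, R2, (0, 1))

bar 0: v0=A3 v1=A4 downbeat P8
bar 1: v0=G3 v1=E4 downbeat M6
bar 2: v0=F3 v1=C4 downbeat P5
bar 3: v0=D3 v1=B3 downbeat M6
bar 4: v0=B3 v1=G4 downbeat m6
bar 5: v0=A3 v1=A4 downbeat P8
  -> R4 @ bar 1 tick 2 v(0, 1): G3/F4 m7 untreated
  -> R2 @ bar 2 tick 0 v(0, 1): G3/F4 m7 -> F3/C4 P5 similar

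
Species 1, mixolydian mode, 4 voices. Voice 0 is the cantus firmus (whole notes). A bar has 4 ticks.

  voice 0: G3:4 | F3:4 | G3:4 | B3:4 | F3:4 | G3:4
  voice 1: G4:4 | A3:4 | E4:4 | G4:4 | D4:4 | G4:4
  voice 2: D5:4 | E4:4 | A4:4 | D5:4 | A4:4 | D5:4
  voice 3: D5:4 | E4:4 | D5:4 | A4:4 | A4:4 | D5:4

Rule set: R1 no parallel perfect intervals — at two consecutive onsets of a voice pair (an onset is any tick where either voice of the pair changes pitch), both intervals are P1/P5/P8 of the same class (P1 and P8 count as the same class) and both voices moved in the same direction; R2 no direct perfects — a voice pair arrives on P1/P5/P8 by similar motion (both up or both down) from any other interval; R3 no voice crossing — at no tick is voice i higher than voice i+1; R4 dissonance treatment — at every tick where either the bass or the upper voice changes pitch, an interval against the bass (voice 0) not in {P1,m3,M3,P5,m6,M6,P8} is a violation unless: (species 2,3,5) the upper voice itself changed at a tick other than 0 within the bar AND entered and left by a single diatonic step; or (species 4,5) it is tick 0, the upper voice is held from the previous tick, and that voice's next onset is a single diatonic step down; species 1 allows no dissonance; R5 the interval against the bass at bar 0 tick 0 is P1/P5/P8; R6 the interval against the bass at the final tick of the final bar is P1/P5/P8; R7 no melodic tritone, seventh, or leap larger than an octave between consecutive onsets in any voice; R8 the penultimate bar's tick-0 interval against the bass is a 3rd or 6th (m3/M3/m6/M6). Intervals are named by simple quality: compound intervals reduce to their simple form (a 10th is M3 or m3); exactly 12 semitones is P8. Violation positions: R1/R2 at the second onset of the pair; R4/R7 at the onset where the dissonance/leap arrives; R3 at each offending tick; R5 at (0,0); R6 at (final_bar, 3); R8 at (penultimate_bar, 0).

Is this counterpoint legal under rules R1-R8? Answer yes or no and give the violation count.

No (25 violations)

bar 0: v0=G3 v1=G4 v2=D5 v3=D5 (P5)
bar 1: v0=F3 v1=A3 v2=E4 v3=E4 (M7)
bar 2: v0=G3 v1=E4 v2=A4 v3=D5 (P5)
bar 3: v0=B3 v1=G4 v2=D5 v3=A4 (m7)
bar 4: v0=F3 v1=D4 v2=A4 v3=A4 (M3)
bar 5: v0=G3 v1=G4 v2=D5 v3=D5 (P5)
  R1 @ bar1.0: G4/D5 P5 -> A3/E4 P5 similar
  R1 @ bar1.0: G4/D5 P5 -> A3/E4 P5 similar
  R1 @ bar1.0: D5/D5 P1 -> E4/E4 P1 similar
  R4 @ bar1.0: F3/E4 M7 untreated
  R4 @ bar1.0: F3/E4 M7 untreated
  R7 @ bar1.0: G4->A3 leap 10st
  R7 @ bar1.0: D5->E4 leap 10st
  R7 @ bar1.0: D5->E4 leap 10st
  R2 @ bar2.0: F3/E4 M7 -> G3/D5 P5 similar
  R4 @ bar2.0: G3/A4 M2 untreated
  R7 @ bar2.0: E4->D5 leap 10st
  R2 @ bar3.0: E4/A4 P4 -> G4/D5 P5 similar
  R3 @ bar3.0: D5 above A4
  R4 @ bar3.0: B3/A4 m7 untreated
  R3 @ bar3.1: D5 above A4
  R3 @ bar3.2: D5 above A4
  R3 @ bar3.3: D5 above A4
  R1 @ bar4.0: G4/D5 P5 -> D4/A4 P5 similar
  R7 @ bar4.0: B3->F3 leap 6st
  R1 @ bar5.0: D4/A4 P5 -> G4/D5 P5 similar
  R1 @ bar5.0: D4/A4 P5 -> G4/D5 P5 similar
  R1 @ bar5.0: A4/A4 P1 -> D5/D5 P1 similar
  R2 @ bar5.0: F3/D4 M6 -> G3/G4 P8 similar
  R2 @ bar5.0: F3/A4 M3 -> G3/D5 P5 similar
  R2 @ bar5.0: F3/A4 M3 -> G3/D5 P5 similar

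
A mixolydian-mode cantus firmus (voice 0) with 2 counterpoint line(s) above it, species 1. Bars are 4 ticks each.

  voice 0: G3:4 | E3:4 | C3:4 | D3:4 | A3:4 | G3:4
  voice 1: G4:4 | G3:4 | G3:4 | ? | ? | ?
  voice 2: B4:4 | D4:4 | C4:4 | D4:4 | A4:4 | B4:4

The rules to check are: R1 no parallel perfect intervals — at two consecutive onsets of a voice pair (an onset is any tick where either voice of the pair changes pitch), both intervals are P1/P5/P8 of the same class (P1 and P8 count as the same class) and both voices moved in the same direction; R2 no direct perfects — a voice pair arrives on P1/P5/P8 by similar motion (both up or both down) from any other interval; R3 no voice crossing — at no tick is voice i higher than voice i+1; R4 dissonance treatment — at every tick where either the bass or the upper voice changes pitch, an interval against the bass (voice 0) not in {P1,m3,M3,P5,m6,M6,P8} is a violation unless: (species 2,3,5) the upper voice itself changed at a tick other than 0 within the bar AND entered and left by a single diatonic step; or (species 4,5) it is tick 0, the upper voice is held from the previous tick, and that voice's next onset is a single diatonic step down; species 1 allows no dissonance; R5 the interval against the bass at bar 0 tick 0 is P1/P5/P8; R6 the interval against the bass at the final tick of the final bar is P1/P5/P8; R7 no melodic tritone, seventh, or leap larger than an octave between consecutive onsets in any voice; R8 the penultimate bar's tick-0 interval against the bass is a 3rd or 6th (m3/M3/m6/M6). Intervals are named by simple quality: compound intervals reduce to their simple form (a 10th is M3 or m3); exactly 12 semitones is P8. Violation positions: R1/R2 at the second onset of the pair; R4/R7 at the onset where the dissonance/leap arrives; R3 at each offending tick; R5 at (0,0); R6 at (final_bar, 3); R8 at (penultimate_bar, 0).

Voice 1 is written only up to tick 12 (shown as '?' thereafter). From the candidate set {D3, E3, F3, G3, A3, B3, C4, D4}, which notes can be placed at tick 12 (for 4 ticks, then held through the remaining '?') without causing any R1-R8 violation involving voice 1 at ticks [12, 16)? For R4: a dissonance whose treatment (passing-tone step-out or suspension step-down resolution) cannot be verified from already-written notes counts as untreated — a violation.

D3: legal
E3: violates R4
F3: legal
G3: violates R4
A3: violates R1
B3: legal
C4: violates R4
D4: violates R2

{B3, D3, F3}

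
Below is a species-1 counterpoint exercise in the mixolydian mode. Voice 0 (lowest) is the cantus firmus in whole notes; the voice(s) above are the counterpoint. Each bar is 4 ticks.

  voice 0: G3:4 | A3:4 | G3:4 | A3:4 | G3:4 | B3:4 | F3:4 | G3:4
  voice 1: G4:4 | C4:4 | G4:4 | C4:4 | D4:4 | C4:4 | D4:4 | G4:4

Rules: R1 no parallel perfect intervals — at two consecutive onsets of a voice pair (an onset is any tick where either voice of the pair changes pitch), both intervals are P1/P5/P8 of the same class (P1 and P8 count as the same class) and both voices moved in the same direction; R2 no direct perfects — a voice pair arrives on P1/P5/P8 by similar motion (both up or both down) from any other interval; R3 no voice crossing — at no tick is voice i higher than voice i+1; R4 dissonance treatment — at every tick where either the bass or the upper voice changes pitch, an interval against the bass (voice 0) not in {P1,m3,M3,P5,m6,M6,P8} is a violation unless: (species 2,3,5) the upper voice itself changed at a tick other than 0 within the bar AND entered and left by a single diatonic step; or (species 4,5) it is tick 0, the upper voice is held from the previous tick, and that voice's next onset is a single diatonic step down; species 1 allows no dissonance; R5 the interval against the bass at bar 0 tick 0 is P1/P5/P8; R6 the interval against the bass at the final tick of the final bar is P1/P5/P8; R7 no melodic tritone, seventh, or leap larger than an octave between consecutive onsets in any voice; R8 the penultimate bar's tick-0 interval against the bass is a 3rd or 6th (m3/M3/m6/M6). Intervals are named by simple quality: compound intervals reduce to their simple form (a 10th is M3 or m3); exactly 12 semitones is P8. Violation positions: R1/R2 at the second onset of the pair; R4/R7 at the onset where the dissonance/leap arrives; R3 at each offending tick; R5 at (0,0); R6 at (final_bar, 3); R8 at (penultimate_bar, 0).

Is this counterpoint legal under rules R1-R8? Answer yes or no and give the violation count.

No (3 violations)

bar 0: v0=G3 v1=G4 (P8)
bar 1: v0=A3 v1=C4 (m3)
bar 2: v0=G3 v1=G4 (P8)
bar 3: v0=A3 v1=C4 (m3)
bar 4: v0=G3 v1=D4 (P5)
bar 5: v0=B3 v1=C4 (m2)
bar 6: v0=F3 v1=D4 (M6)
bar 7: v0=G3 v1=G4 (P8)
  R4 @ bar5.0: B3/C4 m2 untreated
  R7 @ bar6.0: B3->F3 leap 6st
  R2 @ bar7.0: F3/D4 M6 -> G3/G4 P8 similar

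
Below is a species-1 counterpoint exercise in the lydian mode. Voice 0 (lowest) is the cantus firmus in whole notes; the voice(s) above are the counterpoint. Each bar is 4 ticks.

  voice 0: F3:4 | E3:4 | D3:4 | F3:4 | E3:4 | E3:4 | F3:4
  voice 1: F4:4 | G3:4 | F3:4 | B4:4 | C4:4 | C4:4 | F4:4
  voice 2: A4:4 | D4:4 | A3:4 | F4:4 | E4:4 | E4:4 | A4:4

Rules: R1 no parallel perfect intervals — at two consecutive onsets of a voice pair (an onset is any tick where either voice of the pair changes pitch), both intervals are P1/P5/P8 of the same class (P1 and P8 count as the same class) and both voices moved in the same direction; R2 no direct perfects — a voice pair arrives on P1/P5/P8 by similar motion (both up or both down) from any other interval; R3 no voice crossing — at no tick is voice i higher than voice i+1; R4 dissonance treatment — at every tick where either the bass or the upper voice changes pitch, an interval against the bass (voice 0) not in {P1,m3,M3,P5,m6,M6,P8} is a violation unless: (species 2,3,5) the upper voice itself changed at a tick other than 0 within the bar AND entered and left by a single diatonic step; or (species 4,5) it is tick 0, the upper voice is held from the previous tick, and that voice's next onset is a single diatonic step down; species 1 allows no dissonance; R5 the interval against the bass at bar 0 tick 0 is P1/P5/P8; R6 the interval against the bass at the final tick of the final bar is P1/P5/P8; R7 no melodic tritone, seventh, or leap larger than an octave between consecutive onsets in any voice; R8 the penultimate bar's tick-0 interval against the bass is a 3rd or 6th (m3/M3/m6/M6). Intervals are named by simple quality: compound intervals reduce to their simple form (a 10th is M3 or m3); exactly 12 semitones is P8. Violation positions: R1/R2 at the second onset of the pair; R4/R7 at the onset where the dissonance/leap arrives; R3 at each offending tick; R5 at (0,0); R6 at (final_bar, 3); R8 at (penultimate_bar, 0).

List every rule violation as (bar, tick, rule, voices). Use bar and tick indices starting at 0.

bar 0: v0=F3 v1=F4 v2=A4 downbeat M3
bar 1: v0=E3 v1=G3 v2=D4 downbeat m7
bar 2: v0=D3 v1=F3 v2=A3 downbeat P5
bar 3: v0=F3 v1=B4 v2=F4 downbeat P8
bar 4: v0=E3 v1=C4 v2=E4 downbeat P8
bar 5: v0=E3 v1=C4 v2=E4 downbeat P8
bar 6: v0=F3 v1=F4 v2=A4 downbeat M3
  -> R5 @ bar 0 tick 0 v(0, 2): opens on M3
  -> R2 @ bar 1 tick 0 v(1, 2): F4/A4 M3 -> G3/D4 P5 similar
  -> R4 @ bar 1 tick 0 v(0, 2): E3/D4 m7 untreated
  -> R7 @ bar 1 tick 0 v(1,): F4->G3 leap 10st
  -> R2 @ bar 2 tick 0 v(0, 2): E3/D4 m7 -> D3/A3 P5 similar
  -> R2 @ bar 3 tick 0 v(0, 2): D3/A3 P5 -> F3/F4 P8 similar
  -> R3 @ bar 3 tick 0 v(1, 2): B4 above F4
  -> R4 @ bar 3 tick 0 v(0, 1): F3/B4 TT untreated
  -> R7 @ bar 3 tick 0 v(1,): F3->B4 leap 18st
  -> R3 @ bar 3 tick 1 v(1, 2): B4 above F4
  -> R3 @ bar 3 tick 2 v(1, 2): B4 above F4
  -> R3 @ bar 3 tick 3 v(1, 2): B4 above F4
  -> R1 @ bar 4 tick 0 v(0, 2): F3/F4 P8 -> E3/E4 P8 similar
  -> R7 @ bar 4 tick 0 v(1,): B4->C4 leap 11st
  -> R8 @ bar 5 tick 0 v(0, 2): penult P8 not 3rd/6th
  -> R2 @ bar 6 tick 0 v(0, 1): E3/C4 m6 -> F3/F4 P8 similar
  -> R6 @ bar 6 tick 3 v(0, 2): closes on M3

(0, 0, R5, (0, 2))
(1, 0, R2, (1, 2))
(1, 0, R4, (0, 2))
(1, 0, R7, (1,))
(2, 0, R2, (0, 2))
(3, 0, R2, (0, 2))
(3, 0, R3, (1, 2))
(3, 0, R4, (0, 1))
(3, 0, R7, (1,))
(3, 1, R3, (1, 2))
(3, 2, R3, (1, 2))
(3, 3, R3, (1, 2))
(4, 0, R1, (0, 2))
(4, 0, R7, (1,))
(5, 0, R8, (0, 2))
(6, 0, R2, (0, 1))
(6, 3, R6, (0, 2))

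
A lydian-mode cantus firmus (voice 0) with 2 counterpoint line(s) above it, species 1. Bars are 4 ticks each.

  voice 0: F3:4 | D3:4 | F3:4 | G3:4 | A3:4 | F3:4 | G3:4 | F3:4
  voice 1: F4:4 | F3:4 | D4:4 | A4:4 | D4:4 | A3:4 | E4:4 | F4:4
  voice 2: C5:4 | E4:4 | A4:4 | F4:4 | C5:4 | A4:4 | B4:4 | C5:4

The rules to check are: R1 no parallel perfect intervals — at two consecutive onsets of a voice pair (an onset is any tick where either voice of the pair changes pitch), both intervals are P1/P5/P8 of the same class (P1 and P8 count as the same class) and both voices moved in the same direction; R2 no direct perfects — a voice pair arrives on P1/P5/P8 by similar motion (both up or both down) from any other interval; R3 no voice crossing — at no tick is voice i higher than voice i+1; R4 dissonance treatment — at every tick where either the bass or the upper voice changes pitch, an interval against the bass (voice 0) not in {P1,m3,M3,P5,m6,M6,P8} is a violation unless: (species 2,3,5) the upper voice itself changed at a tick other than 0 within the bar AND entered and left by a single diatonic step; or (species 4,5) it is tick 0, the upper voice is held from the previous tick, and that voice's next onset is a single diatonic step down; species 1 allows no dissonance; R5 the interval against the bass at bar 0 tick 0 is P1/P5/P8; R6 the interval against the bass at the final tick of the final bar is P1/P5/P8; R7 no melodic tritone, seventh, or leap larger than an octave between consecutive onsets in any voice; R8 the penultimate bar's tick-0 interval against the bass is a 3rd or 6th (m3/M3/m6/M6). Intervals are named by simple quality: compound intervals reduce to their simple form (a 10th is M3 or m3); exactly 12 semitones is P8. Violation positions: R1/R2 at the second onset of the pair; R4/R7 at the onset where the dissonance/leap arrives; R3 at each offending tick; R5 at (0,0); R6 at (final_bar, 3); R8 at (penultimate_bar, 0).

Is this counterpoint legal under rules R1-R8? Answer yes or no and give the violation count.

No (12 violations)

bar 0: v0=F3 v1=F4 v2=C5 (P5)
bar 1: v0=D3 v1=F3 v2=E4 (M2)
bar 2: v0=F3 v1=D4 v2=A4 (M3)
bar 3: v0=G3 v1=A4 v2=F4 (m7)
bar 4: v0=A3 v1=D4 v2=C5 (m3)
bar 5: v0=F3 v1=A3 v2=A4 (M3)
bar 6: v0=G3 v1=E4 v2=B4 (M3)
bar 7: v0=F3 v1=F4 v2=C5 (P5)
  R4 @ bar1.0: D3/E4 M2 untreated
  R2 @ bar2.0: F3/E4 M7 -> D4/A4 P5 similar
  R3 @ bar3.0: A4 above F4
  R4 @ bar3.0: G3/A4 M2 untreated
  R4 @ bar3.0: G3/F4 m7 untreated
  R3 @ bar3.1: A4 above F4
  R3 @ bar3.2: A4 above F4
  R3 @ bar3.3: A4 above F4
  R4 @ bar4.0: A3/D4 P4 untreated
  R2 @ bar5.0: D4/C5 m7 -> A3/A4 P8 similar
  R2 @ bar6.0: A3/A4 P8 -> E4/B4 P5 similar
  R1 @ bar7.0: E4/B4 P5 -> F4/C5 P5 similar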